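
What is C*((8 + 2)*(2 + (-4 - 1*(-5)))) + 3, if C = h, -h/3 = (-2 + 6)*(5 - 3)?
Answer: -717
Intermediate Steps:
h = -24 (h = -3*(-2 + 6)*(5 - 3) = -12*2 = -3*8 = -24)
C = -24
C*((8 + 2)*(2 + (-4 - 1*(-5)))) + 3 = -24*(8 + 2)*(2 + (-4 - 1*(-5))) + 3 = -240*(2 + (-4 + 5)) + 3 = -240*(2 + 1) + 3 = -240*3 + 3 = -24*30 + 3 = -720 + 3 = -717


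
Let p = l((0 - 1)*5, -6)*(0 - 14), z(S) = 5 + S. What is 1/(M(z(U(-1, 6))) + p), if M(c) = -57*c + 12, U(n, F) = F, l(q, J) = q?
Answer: -1/545 ≈ -0.0018349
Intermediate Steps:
p = 70 (p = ((0 - 1)*5)*(0 - 14) = -1*5*(-14) = -5*(-14) = 70)
M(c) = 12 - 57*c
1/(M(z(U(-1, 6))) + p) = 1/((12 - 57*(5 + 6)) + 70) = 1/((12 - 57*11) + 70) = 1/((12 - 627) + 70) = 1/(-615 + 70) = 1/(-545) = -1/545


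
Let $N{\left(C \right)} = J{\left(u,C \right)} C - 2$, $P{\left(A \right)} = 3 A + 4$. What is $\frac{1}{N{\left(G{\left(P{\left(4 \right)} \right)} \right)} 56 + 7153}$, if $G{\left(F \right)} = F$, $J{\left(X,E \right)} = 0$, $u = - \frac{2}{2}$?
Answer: $\frac{1}{7041} \approx 0.00014203$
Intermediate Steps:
$u = -1$ ($u = \left(-2\right) \frac{1}{2} = -1$)
$P{\left(A \right)} = 4 + 3 A$
$N{\left(C \right)} = -2$ ($N{\left(C \right)} = 0 C - 2 = 0 - 2 = -2$)
$\frac{1}{N{\left(G{\left(P{\left(4 \right)} \right)} \right)} 56 + 7153} = \frac{1}{\left(-2\right) 56 + 7153} = \frac{1}{-112 + 7153} = \frac{1}{7041}$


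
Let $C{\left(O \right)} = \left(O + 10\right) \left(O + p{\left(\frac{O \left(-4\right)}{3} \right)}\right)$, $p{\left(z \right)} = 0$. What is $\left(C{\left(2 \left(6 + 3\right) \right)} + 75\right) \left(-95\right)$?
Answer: $-55005$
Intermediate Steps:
$C{\left(O \right)} = O \left(10 + O\right)$ ($C{\left(O \right)} = \left(O + 10\right) \left(O + 0\right) = \left(10 + O\right) O = O \left(10 + O\right)$)
$\left(C{\left(2 \left(6 + 3\right) \right)} + 75\right) \left(-95\right) = \left(2 \left(6 + 3\right) \left(10 + 2 \left(6 + 3\right)\right) + 75\right) \left(-95\right) = \left(2 \cdot 9 \left(10 + 2 \cdot 9\right) + 75\right) \left(-95\right) = \left(18 \left(10 + 18\right) + 75\right) \left(-95\right) = \left(18 \cdot 28 + 75\right) \left(-95\right) = \left(504 + 75\right) \left(-95\right) = 579 \left(-95\right) = -55005$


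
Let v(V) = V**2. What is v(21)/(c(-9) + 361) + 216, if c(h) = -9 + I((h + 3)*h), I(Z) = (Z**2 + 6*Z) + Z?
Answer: 787977/3646 ≈ 216.12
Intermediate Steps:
I(Z) = Z**2 + 7*Z
c(h) = -9 + h*(3 + h)*(7 + h*(3 + h)) (c(h) = -9 + ((h + 3)*h)*(7 + (h + 3)*h) = -9 + ((3 + h)*h)*(7 + (3 + h)*h) = -9 + (h*(3 + h))*(7 + h*(3 + h)) = -9 + h*(3 + h)*(7 + h*(3 + h)))
v(21)/(c(-9) + 361) + 216 = 21**2/((-9 - 9*(3 - 9)*(7 - 9*(3 - 9))) + 361) + 216 = 441/((-9 - 9*(-6)*(7 - 9*(-6))) + 361) + 216 = 441/((-9 - 9*(-6)*(7 + 54)) + 361) + 216 = 441/((-9 - 9*(-6)*61) + 361) + 216 = 441/((-9 + 3294) + 361) + 216 = 441/(3285 + 361) + 216 = 441/3646 + 216 = 787977/3646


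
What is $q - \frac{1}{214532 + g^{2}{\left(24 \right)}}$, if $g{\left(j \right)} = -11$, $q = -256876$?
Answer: $- \frac{55139204029}{214653} \approx -2.5688 \cdot 10^{5}$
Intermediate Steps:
$q - \frac{1}{214532 + g^{2}{\left(24 \right)}} = -256876 - \frac{1}{214532 + \left(-11\right)^{2}} = -256876 - \frac{1}{214532 + 121} = -256876 - \frac{1}{214653} = - \frac{55139204029}{214653}$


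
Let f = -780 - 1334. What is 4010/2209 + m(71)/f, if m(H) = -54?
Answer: 4298213/2334913 ≈ 1.8408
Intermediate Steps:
f = -2114
4010/2209 + m(71)/f = 4010/2209 - 54/(-2114) = 4010*(1/2209) - 54*(-1/2114) = 4010/2209 + 27/1057 = 4298213/2334913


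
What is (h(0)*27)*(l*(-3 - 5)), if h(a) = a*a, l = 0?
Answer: 0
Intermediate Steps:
h(a) = a**2
(h(0)*27)*(l*(-3 - 5)) = (0**2*27)*(0*(-3 - 5)) = (0*27)*(0*(-8)) = 0*0 = 0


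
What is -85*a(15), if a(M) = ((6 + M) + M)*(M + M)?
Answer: -91800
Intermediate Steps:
a(M) = 2*M*(6 + 2*M) (a(M) = (6 + 2*M)*(2*M) = 2*M*(6 + 2*M))
-85*a(15) = -340*15*(3 + 15) = -340*15*18 = -85*1080 = -91800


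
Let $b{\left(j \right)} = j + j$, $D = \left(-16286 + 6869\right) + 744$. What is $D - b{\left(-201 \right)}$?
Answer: $-8271$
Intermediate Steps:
$D = -8673$ ($D = -9417 + 744 = -8673$)
$b{\left(j \right)} = 2 j$
$D - b{\left(-201 \right)} = -8673 - 2 \left(-201\right) = -8673 - -402 = -8673 + 402 = -8271$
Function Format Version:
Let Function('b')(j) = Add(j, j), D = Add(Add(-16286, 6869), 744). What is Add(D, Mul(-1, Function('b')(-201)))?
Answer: -8271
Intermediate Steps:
D = -8673 (D = Add(-9417, 744) = -8673)
Function('b')(j) = Mul(2, j)
Add(D, Mul(-1, Function('b')(-201))) = Add(-8673, Mul(-1, Mul(2, -201))) = Add(-8673, Mul(-1, -402)) = Add(-8673, 402) = -8271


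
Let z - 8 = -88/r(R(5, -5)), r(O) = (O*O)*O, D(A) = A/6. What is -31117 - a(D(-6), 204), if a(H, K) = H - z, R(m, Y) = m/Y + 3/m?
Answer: -29733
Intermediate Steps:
D(A) = A/6 (D(A) = A*(⅙) = A/6)
R(m, Y) = 3/m + m/Y
r(O) = O³ (r(O) = O²*O = O³)
z = 1383 (z = 8 - 88/(3/5 + 5/(-5))³ = 8 - 88/(3*(⅕) + 5*(-⅕))³ = 8 - 88/(⅗ - 1)³ = 8 - 88/((-⅖)³) = 8 - 88/(-8/125) = 8 - 88*(-125/8) = 8 + 1375 = 1383)
a(H, K) = -1383 + H (a(H, K) = H - 1*1383 = H - 1383 = -1383 + H)
-31117 - a(D(-6), 204) = -31117 - (-1383 + (⅙)*(-6)) = -31117 - (-1383 - 1) = -31117 - 1*(-1384) = -31117 + 1384 = -29733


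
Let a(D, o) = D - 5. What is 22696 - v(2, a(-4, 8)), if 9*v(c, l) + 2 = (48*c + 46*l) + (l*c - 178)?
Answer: 68260/3 ≈ 22753.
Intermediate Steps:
a(D, o) = -5 + D
v(c, l) = -20 + 16*c/3 + 46*l/9 + c*l/9 (v(c, l) = -2/9 + ((48*c + 46*l) + (l*c - 178))/9 = -2/9 + ((46*l + 48*c) + (c*l - 178))/9 = -2/9 + ((46*l + 48*c) + (-178 + c*l))/9 = -2/9 + (-178 + 46*l + 48*c + c*l)/9 = -2/9 + (-178/9 + 16*c/3 + 46*l/9 + c*l/9) = -20 + 16*c/3 + 46*l/9 + c*l/9)
22696 - v(2, a(-4, 8)) = 22696 - (-20 + (16/3)*2 + 46*(-5 - 4)/9 + (⅑)*2*(-5 - 4)) = 22696 - (-20 + 32/3 + (46/9)*(-9) + (⅑)*2*(-9)) = 22696 - (-20 + 32/3 - 46 - 2) = 22696 - 1*(-172/3) = 22696 + 172/3 = 68260/3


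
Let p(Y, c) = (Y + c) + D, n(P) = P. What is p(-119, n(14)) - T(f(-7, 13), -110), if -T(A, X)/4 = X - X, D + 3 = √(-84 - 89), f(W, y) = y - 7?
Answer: -108 + I*√173 ≈ -108.0 + 13.153*I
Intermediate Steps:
f(W, y) = -7 + y
D = -3 + I*√173 (D = -3 + √(-84 - 89) = -3 + √(-173) = -3 + I*√173 ≈ -3.0 + 13.153*I)
T(A, X) = 0 (T(A, X) = -4*(X - X) = -4*0 = 0)
p(Y, c) = -3 + Y + c + I*√173 (p(Y, c) = (Y + c) + (-3 + I*√173) = -3 + Y + c + I*√173)
p(-119, n(14)) - T(f(-7, 13), -110) = (-3 - 119 + 14 + I*√173) - 1*0 = (-108 + I*√173) + 0 = -108 + I*√173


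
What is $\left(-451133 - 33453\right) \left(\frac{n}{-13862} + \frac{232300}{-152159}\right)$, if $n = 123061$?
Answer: $\frac{5317115353878607}{1054614029} \approx 5.0418 \cdot 10^{6}$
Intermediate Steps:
$\left(-451133 - 33453\right) \left(\frac{n}{-13862} + \frac{232300}{-152159}\right) = \left(-451133 - 33453\right) \left(\frac{123061}{-13862} + \frac{232300}{-152159}\right) = - 484586 \left(123061 \left(- \frac{1}{13862}\right) + 232300 \left(- \frac{1}{152159}\right)\right) = - 484586 \left(- \frac{123061}{13862} - \frac{232300}{152159}\right) = \left(-484586\right) \left(- \frac{21944981299}{2109228058}\right) = \frac{5317115353878607}{1054614029}$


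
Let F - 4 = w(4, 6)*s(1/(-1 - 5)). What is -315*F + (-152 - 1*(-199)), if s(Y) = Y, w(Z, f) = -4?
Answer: -1423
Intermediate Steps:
F = 14/3 (F = 4 - 4/(-1 - 5) = 4 - 4/(-6) = 4 - 4*(-⅙) = 4 + ⅔ = 14/3 ≈ 4.6667)
-315*F + (-152 - 1*(-199)) = -315*14/3 + (-152 - 1*(-199)) = -1470 + (-152 + 199) = -1470 + 47 = -1423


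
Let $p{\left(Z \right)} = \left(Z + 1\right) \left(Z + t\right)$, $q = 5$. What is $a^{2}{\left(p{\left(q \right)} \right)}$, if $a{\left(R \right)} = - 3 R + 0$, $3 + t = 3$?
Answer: $8100$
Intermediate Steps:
$t = 0$ ($t = -3 + 3 = 0$)
$p{\left(Z \right)} = Z \left(1 + Z\right)$ ($p{\left(Z \right)} = \left(Z + 1\right) \left(Z + 0\right) = \left(1 + Z\right) Z = Z \left(1 + Z\right)$)
$a{\left(R \right)} = - 3 R$
$a^{2}{\left(p{\left(q \right)} \right)} = \left(- 3 \cdot 5 \left(1 + 5\right)\right)^{2} = \left(- 3 \cdot 5 \cdot 6\right)^{2} = \left(\left(-3\right) 30\right)^{2} = \left(-90\right)^{2} = 8100$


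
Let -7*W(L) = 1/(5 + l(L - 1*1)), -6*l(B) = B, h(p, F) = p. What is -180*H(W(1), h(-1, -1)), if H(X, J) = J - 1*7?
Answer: 1440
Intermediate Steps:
l(B) = -B/6
W(L) = -1/(7*(31/6 - L/6)) (W(L) = -1/(7*(5 - (L - 1*1)/6)) = -1/(7*(5 - (L - 1)/6)) = -1/(7*(5 - (-1 + L)/6)) = -1/(7*(5 + (⅙ - L/6))) = -1/(7*(31/6 - L/6)))
H(X, J) = -7 + J (H(X, J) = J - 7 = -7 + J)
-180*H(W(1), h(-1, -1)) = -180*(-7 - 1) = -180*(-8) = 1440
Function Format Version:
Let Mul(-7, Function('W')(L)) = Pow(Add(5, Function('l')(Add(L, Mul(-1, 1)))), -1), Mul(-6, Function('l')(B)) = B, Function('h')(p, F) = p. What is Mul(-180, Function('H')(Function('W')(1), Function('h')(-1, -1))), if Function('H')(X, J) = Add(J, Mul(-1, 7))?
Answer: 1440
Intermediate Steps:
Function('l')(B) = Mul(Rational(-1, 6), B)
Function('W')(L) = Mul(Rational(-1, 7), Pow(Add(Rational(31, 6), Mul(Rational(-1, 6), L)), -1)) (Function('W')(L) = Mul(Rational(-1, 7), Pow(Add(5, Mul(Rational(-1, 6), Add(L, Mul(-1, 1)))), -1)) = Mul(Rational(-1, 7), Pow(Add(5, Mul(Rational(-1, 6), Add(L, -1))), -1)) = Mul(Rational(-1, 7), Pow(Add(5, Mul(Rational(-1, 6), Add(-1, L))), -1)) = Mul(Rational(-1, 7), Pow(Add(5, Add(Rational(1, 6), Mul(Rational(-1, 6), L))), -1)) = Mul(Rational(-1, 7), Pow(Add(Rational(31, 6), Mul(Rational(-1, 6), L)), -1)))
Function('H')(X, J) = Add(-7, J) (Function('H')(X, J) = Add(J, -7) = Add(-7, J))
Mul(-180, Function('H')(Function('W')(1), Function('h')(-1, -1))) = Mul(-180, Add(-7, -1)) = Mul(-180, -8) = 1440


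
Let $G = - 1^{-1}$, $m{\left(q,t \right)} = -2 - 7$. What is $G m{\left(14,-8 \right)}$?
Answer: $9$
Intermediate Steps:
$m{\left(q,t \right)} = -9$
$G = -1$ ($G = \left(-1\right) 1 = -1$)
$G m{\left(14,-8 \right)} = \left(-1\right) \left(-9\right) = 9$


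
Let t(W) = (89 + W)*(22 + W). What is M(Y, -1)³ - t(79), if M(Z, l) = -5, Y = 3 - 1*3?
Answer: -17093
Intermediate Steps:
Y = 0 (Y = 3 - 3 = 0)
t(W) = (22 + W)*(89 + W)
M(Y, -1)³ - t(79) = (-5)³ - (1958 + 79² + 111*79) = -125 - (1958 + 6241 + 8769) = -125 - 1*16968 = -125 - 16968 = -17093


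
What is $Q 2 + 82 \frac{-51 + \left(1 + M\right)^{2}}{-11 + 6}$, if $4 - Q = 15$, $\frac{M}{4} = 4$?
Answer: $- \frac{19626}{5} \approx -3925.2$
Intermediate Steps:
$M = 16$ ($M = 4 \cdot 4 = 16$)
$Q = -11$ ($Q = 4 - 15 = -11$)
$Q 2 + 82 \frac{-51 + \left(1 + M\right)^{2}}{-11 + 6} = \left(-11\right) 2 + 82 \frac{-51 + \left(1 + 16\right)^{2}}{-11 + 6} = -22 + 82 \frac{-51 + 17^{2}}{-5} = -22 + 82 \left(-51 + 289\right) \left(- \frac{1}{5}\right) = -22 + 82 \cdot 238 \left(- \frac{1}{5}\right) = -22 + 82 \left(- \frac{238}{5}\right) = -22 - \frac{19516}{5} = - \frac{19626}{5}$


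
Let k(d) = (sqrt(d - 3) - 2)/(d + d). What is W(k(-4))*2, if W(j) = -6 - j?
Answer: -25/2 + I*sqrt(7)/4 ≈ -12.5 + 0.66144*I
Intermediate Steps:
k(d) = (-2 + sqrt(-3 + d))/(2*d) (k(d) = (sqrt(-3 + d) - 2)/((2*d)) = (-2 + sqrt(-3 + d))*(1/(2*d)) = (-2 + sqrt(-3 + d))/(2*d))
W(k(-4))*2 = (-6 - (-2 + sqrt(-3 - 4))/(2*(-4)))*2 = (-6 - (-1)*(-2 + sqrt(-7))/(2*4))*2 = (-6 - (-1)*(-2 + I*sqrt(7))/(2*4))*2 = (-6 - (1/4 - I*sqrt(7)/8))*2 = (-6 + (-1/4 + I*sqrt(7)/8))*2 = (-25/4 + I*sqrt(7)/8)*2 = -25/2 + I*sqrt(7)/4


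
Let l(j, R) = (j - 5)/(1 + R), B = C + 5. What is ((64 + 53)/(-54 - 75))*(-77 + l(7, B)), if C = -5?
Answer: 2925/43 ≈ 68.023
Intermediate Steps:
B = 0 (B = -5 + 5 = 0)
l(j, R) = (-5 + j)/(1 + R)
((64 + 53)/(-54 - 75))*(-77 + l(7, B)) = ((64 + 53)/(-54 - 75))*(-77 + (-5 + 7)/(1 + 0)) = (117/(-129))*(-77 + 2/1) = (117*(-1/129))*(-77 + 1*2) = -39*(-77 + 2)/43 = -39/43*(-75) = 2925/43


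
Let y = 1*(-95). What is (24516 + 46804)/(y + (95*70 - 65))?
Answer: 7132/649 ≈ 10.989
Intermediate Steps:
y = -95
(24516 + 46804)/(y + (95*70 - 65)) = (24516 + 46804)/(-95 + (95*70 - 65)) = 71320/(-95 + (6650 - 65)) = 71320/(-95 + 6585) = 71320/6490 = 71320*(1/6490) = 7132/649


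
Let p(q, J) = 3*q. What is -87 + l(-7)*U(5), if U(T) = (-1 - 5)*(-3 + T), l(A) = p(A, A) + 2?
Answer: 141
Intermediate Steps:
l(A) = 2 + 3*A (l(A) = 3*A + 2 = 2 + 3*A)
U(T) = 18 - 6*T (U(T) = -6*(-3 + T) = 18 - 6*T)
-87 + l(-7)*U(5) = -87 + (2 + 3*(-7))*(18 - 6*5) = -87 + (2 - 21)*(18 - 30) = -87 - 19*(-12) = -87 + 228 = 141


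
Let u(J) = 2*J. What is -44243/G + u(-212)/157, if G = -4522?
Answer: 5028823/709954 ≈ 7.0833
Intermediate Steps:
-44243/G + u(-212)/157 = -44243/(-4522) + (2*(-212))/157 = -44243*(-1/4522) - 424*1/157 = 44243/4522 - 424/157 = 5028823/709954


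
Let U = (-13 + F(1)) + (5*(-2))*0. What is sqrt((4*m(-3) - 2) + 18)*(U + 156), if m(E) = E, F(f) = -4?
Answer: 278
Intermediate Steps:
U = -17 (U = (-13 - 4) + (5*(-2))*0 = -17 - 10*0 = -17 + 0 = -17)
sqrt((4*m(-3) - 2) + 18)*(U + 156) = sqrt((4*(-3) - 2) + 18)*(-17 + 156) = sqrt((-12 - 2) + 18)*139 = sqrt(-14 + 18)*139 = sqrt(4)*139 = 2*139 = 278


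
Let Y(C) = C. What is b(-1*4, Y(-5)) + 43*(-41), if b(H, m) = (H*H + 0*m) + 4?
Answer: -1743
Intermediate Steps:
b(H, m) = 4 + H**2 (b(H, m) = (H**2 + 0) + 4 = H**2 + 4 = 4 + H**2)
b(-1*4, Y(-5)) + 43*(-41) = (4 + (-1*4)**2) + 43*(-41) = (4 + (-4)**2) - 1763 = (4 + 16) - 1763 = 20 - 1763 = -1743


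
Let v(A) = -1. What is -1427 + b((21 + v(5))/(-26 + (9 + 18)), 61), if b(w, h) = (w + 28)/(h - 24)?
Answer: -52751/37 ≈ -1425.7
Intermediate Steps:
b(w, h) = (28 + w)/(-24 + h)
-1427 + b((21 + v(5))/(-26 + (9 + 18)), 61) = -1427 + (28 + (21 - 1)/(-26 + (9 + 18)))/(-24 + 61) = -1427 + (28 + 20/(-26 + 27))/37 = -1427 + (28 + 20/1)/37 = -1427 + (28 + 20*1)/37 = -1427 + (28 + 20)/37 = -1427 + (1/37)*48 = -1427 + 48/37 = -52751/37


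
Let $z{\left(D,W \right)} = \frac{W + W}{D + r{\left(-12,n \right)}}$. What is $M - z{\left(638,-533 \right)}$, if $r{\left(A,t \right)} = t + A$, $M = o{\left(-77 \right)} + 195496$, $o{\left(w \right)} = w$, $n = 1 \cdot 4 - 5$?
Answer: $\frac{122137941}{625} \approx 1.9542 \cdot 10^{5}$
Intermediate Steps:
$n = -1$ ($n = 4 - 5 = -1$)
$M = 195419$ ($M = -77 + 195496 = 195419$)
$r{\left(A,t \right)} = A + t$
$z{\left(D,W \right)} = \frac{2 W}{-13 + D}$ ($z{\left(D,W \right)} = \frac{W + W}{D - 13} = \frac{2 W}{D - 13} = \frac{2 W}{-13 + D}$)
$M - z{\left(638,-533 \right)} = 195419 - 2 \left(-533\right) \frac{1}{-13 + 638} = 195419 - 2 \left(-533\right) \frac{1}{625} = 195419 - - \frac{1066}{625} = 195419 + \frac{1066}{625} = \frac{122137941}{625}$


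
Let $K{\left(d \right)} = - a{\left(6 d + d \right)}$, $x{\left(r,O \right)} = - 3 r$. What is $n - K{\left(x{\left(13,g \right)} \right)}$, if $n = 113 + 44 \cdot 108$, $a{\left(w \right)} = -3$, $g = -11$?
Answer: $4862$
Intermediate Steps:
$K{\left(d \right)} = 3$ ($K{\left(d \right)} = \left(-1\right) \left(-3\right) = 3$)
$n = 4865$ ($n = 113 + 4752 = 4865$)
$n - K{\left(x{\left(13,g \right)} \right)} = 4865 - 3 = 4862$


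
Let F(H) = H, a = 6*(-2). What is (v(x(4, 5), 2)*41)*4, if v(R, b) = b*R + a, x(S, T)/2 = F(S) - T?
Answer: -2624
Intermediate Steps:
a = -12
x(S, T) = -2*T + 2*S (x(S, T) = 2*(S - T) = -2*T + 2*S)
v(R, b) = -12 + R*b (v(R, b) = b*R - 12 = R*b - 12 = -12 + R*b)
(v(x(4, 5), 2)*41)*4 = ((-12 + (-2*5 + 2*4)*2)*41)*4 = ((-12 + (-10 + 8)*2)*41)*4 = ((-12 - 2*2)*41)*4 = ((-12 - 4)*41)*4 = -16*41*4 = -656*4 = -2624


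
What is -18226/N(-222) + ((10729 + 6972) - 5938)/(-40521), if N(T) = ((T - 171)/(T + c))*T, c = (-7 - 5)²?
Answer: 3143306305/196405287 ≈ 16.004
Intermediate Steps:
c = 144 (c = (-12)² = 144)
N(T) = T*(-171 + T)/(144 + T) (N(T) = ((T - 171)/(T + 144))*T = ((-171 + T)/(144 + T))*T = T*(-171 + T)/(144 + T))
-18226/N(-222) + ((10729 + 6972) - 5938)/(-40521) = -18226*(-(144 - 222)/(222*(-171 - 222))) + ((10729 + 6972) - 5938)/(-40521) = -18226/((-222*(-393)/(-78))) + (17701 - 5938)*(-1/40521) = -18226/((-222*(-1/78)*(-393))) + 11763*(-1/40521) = -18226/(-14541/13) - 3921/13507 = -18226*(-13/14541) - 3921/13507 = 236938/14541 - 3921/13507 = 3143306305/196405287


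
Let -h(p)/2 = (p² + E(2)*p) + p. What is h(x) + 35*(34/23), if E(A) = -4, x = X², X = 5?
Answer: -24110/23 ≈ -1048.3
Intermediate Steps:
x = 25 (x = 5² = 25)
h(p) = -2*p² + 6*p (h(p) = -2*((p² - 4*p) + p) = -2*(p² - 3*p) = -2*p² + 6*p)
h(x) + 35*(34/23) = 2*25*(3 - 1*25) + 35*(34/23) = 2*25*(3 - 25) + 35*(34*(1/23)) = 2*25*(-22) + 35*(34/23) = -1100 + 1190/23 = -24110/23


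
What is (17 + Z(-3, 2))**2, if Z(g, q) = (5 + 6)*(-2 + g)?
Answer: 1444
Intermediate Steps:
Z(g, q) = -22 + 11*g (Z(g, q) = 11*(-2 + g) = -22 + 11*g)
(17 + Z(-3, 2))**2 = (17 + (-22 + 11*(-3)))**2 = (17 + (-22 - 33))**2 = (17 - 55)**2 = (-38)**2 = 1444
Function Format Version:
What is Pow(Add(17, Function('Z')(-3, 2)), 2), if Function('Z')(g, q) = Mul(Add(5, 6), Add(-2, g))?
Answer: 1444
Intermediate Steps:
Function('Z')(g, q) = Add(-22, Mul(11, g)) (Function('Z')(g, q) = Mul(11, Add(-2, g)) = Add(-22, Mul(11, g)))
Pow(Add(17, Function('Z')(-3, 2)), 2) = Pow(Add(17, Add(-22, Mul(11, -3))), 2) = Pow(Add(17, Add(-22, -33)), 2) = Pow(Add(17, -55), 2) = Pow(-38, 2) = 1444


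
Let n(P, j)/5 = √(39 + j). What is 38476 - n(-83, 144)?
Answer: 38476 - 5*√183 ≈ 38408.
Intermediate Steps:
n(P, j) = 5*√(39 + j)
38476 - n(-83, 144) = 38476 - 5*√(39 + 144) = 38476 - 5*√183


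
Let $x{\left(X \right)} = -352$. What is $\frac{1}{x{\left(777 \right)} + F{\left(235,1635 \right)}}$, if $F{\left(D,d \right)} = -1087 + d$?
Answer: $\frac{1}{196} \approx 0.005102$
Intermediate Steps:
$\frac{1}{x{\left(777 \right)} + F{\left(235,1635 \right)}} = \frac{1}{-352 + \left(-1087 + 1635\right)} = \frac{1}{-352 + 548} = \frac{1}{196}$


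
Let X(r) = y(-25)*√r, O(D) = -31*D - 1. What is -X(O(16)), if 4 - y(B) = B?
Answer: -29*I*√497 ≈ -646.51*I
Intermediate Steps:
O(D) = -1 - 31*D
y(B) = 4 - B
X(r) = 29*√r (X(r) = (4 - 1*(-25))*√r = (4 + 25)*√r = 29*√r)
-X(O(16)) = -29*√(-1 - 31*16) = -29*√(-1 - 496) = -29*√(-497) = -29*I*√497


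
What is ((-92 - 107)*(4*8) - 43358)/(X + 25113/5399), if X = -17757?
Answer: 134235337/47922465 ≈ 2.8011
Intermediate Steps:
((-92 - 107)*(4*8) - 43358)/(X + 25113/5399) = ((-92 - 107)*(4*8) - 43358)/(-17757 + 25113/5399) = (-199*32 - 43358)/(-17757 + 25113*(1/5399)) = (-6368 - 43358)/(-17757 + 25113/5399) = -49726/(-95844930/5399) = -49726*(-5399/95844930) = 134235337/47922465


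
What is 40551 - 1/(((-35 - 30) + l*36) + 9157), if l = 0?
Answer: 368689691/9092 ≈ 40551.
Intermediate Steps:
40551 - 1/(((-35 - 30) + l*36) + 9157) = 40551 - 1/(((-35 - 30) + 0*36) + 9157) = 40551 - 1/((-65 + 0) + 9157) = 40551 - 1/(-65 + 9157) = 40551 - 1/9092 = 368689691/9092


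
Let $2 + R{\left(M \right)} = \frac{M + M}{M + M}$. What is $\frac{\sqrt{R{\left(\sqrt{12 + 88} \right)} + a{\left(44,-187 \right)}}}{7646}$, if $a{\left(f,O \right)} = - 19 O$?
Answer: $\frac{2 \sqrt{222}}{3823} \approx 0.0077948$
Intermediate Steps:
$R{\left(M \right)} = -1$ ($R{\left(M \right)} = -2 + \frac{M + M}{M + M} = -2 + \frac{2 M}{2 M} = -2 + 2 M \frac{1}{2 M} = -2 + 1 = -1$)
$\frac{\sqrt{R{\left(\sqrt{12 + 88} \right)} + a{\left(44,-187 \right)}}}{7646} = \frac{\sqrt{-1 - -3553}}{7646} = \sqrt{-1 + 3553} \cdot \frac{1}{7646} = \sqrt{3552} \cdot \frac{1}{7646} = 4 \sqrt{222} \cdot \frac{1}{7646} = \frac{2 \sqrt{222}}{3823}$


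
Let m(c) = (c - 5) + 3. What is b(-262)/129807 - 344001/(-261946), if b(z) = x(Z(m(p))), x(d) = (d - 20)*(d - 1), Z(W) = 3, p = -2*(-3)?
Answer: 44644831643/34002424422 ≈ 1.3130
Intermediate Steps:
p = 6
m(c) = -2 + c (m(c) = (-5 + c) + 3 = -2 + c)
x(d) = (-1 + d)*(-20 + d) (x(d) = (-20 + d)*(-1 + d) = (-1 + d)*(-20 + d))
b(z) = -34 (b(z) = 20 + 3² - 21*3 = 20 + 9 - 63 = -34)
b(-262)/129807 - 344001/(-261946) = -34/129807 - 344001/(-261946) = -34*1/129807 - 344001*(-1/261946) = -34/129807 + 344001/261946 = 44644831643/34002424422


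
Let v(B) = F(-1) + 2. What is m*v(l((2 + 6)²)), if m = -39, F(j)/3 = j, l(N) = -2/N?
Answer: 39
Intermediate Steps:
F(j) = 3*j
v(B) = -1 (v(B) = 3*(-1) + 2 = -3 + 2 = -1)
m*v(l((2 + 6)²)) = -39*(-1) = 39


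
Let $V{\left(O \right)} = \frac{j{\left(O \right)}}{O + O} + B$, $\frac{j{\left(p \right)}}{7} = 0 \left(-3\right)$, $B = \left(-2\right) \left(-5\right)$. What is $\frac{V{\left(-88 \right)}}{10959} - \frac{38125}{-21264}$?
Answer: $\frac{139341505}{77677392} \approx 1.7938$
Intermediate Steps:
$B = 10$
$j{\left(p \right)} = 0$ ($j{\left(p \right)} = 7 \cdot 0 \left(-3\right) = 7 \cdot 0 = 0$)
$V{\left(O \right)} = 10$ ($V{\left(O \right)} = \frac{1}{O + O} 0 + 10 = \frac{1}{2 O} 0 + 10 = 0 + 10 = 10$)
$\frac{V{\left(-88 \right)}}{10959} - \frac{38125}{-21264} = \frac{10}{10959} - \frac{38125}{-21264} = 10 \cdot \frac{1}{10959} - - \frac{38125}{21264} = \frac{10}{10959} + \frac{38125}{21264} = \frac{139341505}{77677392}$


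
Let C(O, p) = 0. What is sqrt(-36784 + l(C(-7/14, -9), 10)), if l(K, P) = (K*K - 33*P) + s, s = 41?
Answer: I*sqrt(37073) ≈ 192.54*I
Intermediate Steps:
l(K, P) = 41 + K**2 - 33*P (l(K, P) = (K*K - 33*P) + 41 = (K**2 - 33*P) + 41 = 41 + K**2 - 33*P)
sqrt(-36784 + l(C(-7/14, -9), 10)) = sqrt(-36784 + (41 + 0**2 - 33*10)) = sqrt(-36784 + (41 + 0 - 330)) = sqrt(-36784 - 289) = sqrt(-37073) = I*sqrt(37073)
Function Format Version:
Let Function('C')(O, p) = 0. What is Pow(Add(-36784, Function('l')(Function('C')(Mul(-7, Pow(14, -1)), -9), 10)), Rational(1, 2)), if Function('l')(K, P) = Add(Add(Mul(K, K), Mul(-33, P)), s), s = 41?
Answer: Mul(I, Pow(37073, Rational(1, 2))) ≈ Mul(192.54, I)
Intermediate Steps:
Function('l')(K, P) = Add(41, Pow(K, 2), Mul(-33, P)) (Function('l')(K, P) = Add(Add(Mul(K, K), Mul(-33, P)), 41) = Add(Add(Pow(K, 2), Mul(-33, P)), 41) = Add(41, Pow(K, 2), Mul(-33, P)))
Pow(Add(-36784, Function('l')(Function('C')(Mul(-7, Pow(14, -1)), -9), 10)), Rational(1, 2)) = Pow(Add(-36784, Add(41, Pow(0, 2), Mul(-33, 10))), Rational(1, 2)) = Pow(Add(-36784, Add(41, 0, -330)), Rational(1, 2)) = Pow(Add(-36784, -289), Rational(1, 2)) = Pow(-37073, Rational(1, 2)) = Mul(I, Pow(37073, Rational(1, 2)))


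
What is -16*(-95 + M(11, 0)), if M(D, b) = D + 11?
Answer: 1168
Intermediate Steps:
M(D, b) = 11 + D
-16*(-95 + M(11, 0)) = -16*(-95 + (11 + 11)) = -16*(-95 + 22) = -16*(-73) = 1168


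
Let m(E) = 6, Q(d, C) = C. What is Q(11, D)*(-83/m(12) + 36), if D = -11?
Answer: -1463/6 ≈ -243.83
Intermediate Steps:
Q(11, D)*(-83/m(12) + 36) = -11*(-83/6 + 36) = -11*133/6 = -1463/6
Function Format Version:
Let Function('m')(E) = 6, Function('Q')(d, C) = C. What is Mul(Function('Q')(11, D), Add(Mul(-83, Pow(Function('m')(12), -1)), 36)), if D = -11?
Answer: Rational(-1463, 6) ≈ -243.83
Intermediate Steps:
Mul(Function('Q')(11, D), Add(Mul(-83, Pow(Function('m')(12), -1)), 36)) = Mul(-11, Add(Mul(-83, Pow(6, -1)), 36)) = Mul(-11, Add(Mul(-83, Rational(1, 6)), 36)) = Mul(-11, Add(Rational(-83, 6), 36)) = Mul(-11, Rational(133, 6)) = Rational(-1463, 6)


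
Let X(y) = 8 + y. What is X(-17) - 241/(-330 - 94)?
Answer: -3575/424 ≈ -8.4316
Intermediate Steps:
X(-17) - 241/(-330 - 94) = (8 - 17) - 241/(-330 - 94) = -9 - 241/(-424) = -9 - 1/424*(-241) = -9 + 241/424 = -3575/424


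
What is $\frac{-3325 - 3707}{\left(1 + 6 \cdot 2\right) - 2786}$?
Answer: $\frac{7032}{2773} \approx 2.5359$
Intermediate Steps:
$\frac{-3325 - 3707}{\left(1 + 6 \cdot 2\right) - 2786} = - \frac{7032}{\left(1 + 12\right) - 2786} = - \frac{7032}{13 - 2786} = - \frac{7032}{-2773} = \left(-7032\right) \left(- \frac{1}{2773}\right) = \frac{7032}{2773}$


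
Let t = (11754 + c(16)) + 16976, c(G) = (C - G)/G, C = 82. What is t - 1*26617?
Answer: 16937/8 ≈ 2117.1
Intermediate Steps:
c(G) = (82 - G)/G
t = 229873/8 (t = (11754 + (82 - 1*16)/16) + 16976 = (11754 + (82 - 16)/16) + 16976 = (11754 + (1/16)*66) + 16976 = (11754 + 33/8) + 16976 = 94065/8 + 16976 = 229873/8 ≈ 28734.)
t - 1*26617 = 229873/8 - 1*26617 = 229873/8 - 26617 = 16937/8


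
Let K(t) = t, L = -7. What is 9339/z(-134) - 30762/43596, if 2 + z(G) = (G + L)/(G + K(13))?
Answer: -2737078627/244622 ≈ -11189.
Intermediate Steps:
z(G) = -2 + (-7 + G)/(13 + G) (z(G) = -2 + (G - 7)/(G + 13) = -2 + (-7 + G)/(13 + G))
9339/z(-134) - 30762/43596 = 9339/(((-33 - 1*(-134))/(13 - 134))) - 30762/43596 = 9339/(((-33 + 134)/(-121))) - 30762*1/43596 = 9339/((-1/121*101)) - 1709/2422 = 9339/(-101/121) - 1709/2422 = 9339*(-121/101) - 1709/2422 = -1130019/101 - 1709/2422 = -2737078627/244622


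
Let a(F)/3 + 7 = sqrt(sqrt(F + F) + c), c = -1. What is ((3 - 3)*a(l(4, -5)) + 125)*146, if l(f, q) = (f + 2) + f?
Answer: 18250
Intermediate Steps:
l(f, q) = 2 + 2*f (l(f, q) = (2 + f) + f = 2 + 2*f)
a(F) = -21 + 3*sqrt(-1 + sqrt(2)*sqrt(F)) (a(F) = -21 + 3*sqrt(sqrt(F + F) - 1) = -21 + 3*sqrt(sqrt(2*F) - 1) = -21 + 3*sqrt(sqrt(2)*sqrt(F) - 1) = -21 + 3*sqrt(-1 + sqrt(2)*sqrt(F)))
((3 - 3)*a(l(4, -5)) + 125)*146 = ((3 - 3)*(-21 + 3*sqrt(-1 + sqrt(2)*sqrt(2 + 2*4))) + 125)*146 = (0*(-21 + 3*sqrt(-1 + sqrt(2)*sqrt(2 + 8))) + 125)*146 = (0*(-21 + 3*sqrt(-1 + sqrt(2)*sqrt(10))) + 125)*146 = (0*(-21 + 3*sqrt(-1 + 2*sqrt(5))) + 125)*146 = (0 + 125)*146 = 125*146 = 18250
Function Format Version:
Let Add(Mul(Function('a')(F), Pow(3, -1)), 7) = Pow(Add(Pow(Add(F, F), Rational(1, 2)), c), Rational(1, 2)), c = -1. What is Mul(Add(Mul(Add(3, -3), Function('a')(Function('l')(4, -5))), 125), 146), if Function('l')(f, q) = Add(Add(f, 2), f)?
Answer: 18250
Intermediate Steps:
Function('l')(f, q) = Add(2, Mul(2, f)) (Function('l')(f, q) = Add(Add(2, f), f) = Add(2, Mul(2, f)))
Function('a')(F) = Add(-21, Mul(3, Pow(Add(-1, Mul(Pow(2, Rational(1, 2)), Pow(F, Rational(1, 2)))), Rational(1, 2)))) (Function('a')(F) = Add(-21, Mul(3, Pow(Add(Pow(Add(F, F), Rational(1, 2)), -1), Rational(1, 2)))) = Add(-21, Mul(3, Pow(Add(Pow(Mul(2, F), Rational(1, 2)), -1), Rational(1, 2)))) = Add(-21, Mul(3, Pow(Add(Mul(Pow(2, Rational(1, 2)), Pow(F, Rational(1, 2))), -1), Rational(1, 2)))) = Add(-21, Mul(3, Pow(Add(-1, Mul(Pow(2, Rational(1, 2)), Pow(F, Rational(1, 2)))), Rational(1, 2)))))
Mul(Add(Mul(Add(3, -3), Function('a')(Function('l')(4, -5))), 125), 146) = Mul(Add(Mul(Add(3, -3), Add(-21, Mul(3, Pow(Add(-1, Mul(Pow(2, Rational(1, 2)), Pow(Add(2, Mul(2, 4)), Rational(1, 2)))), Rational(1, 2))))), 125), 146) = Mul(Add(Mul(0, Add(-21, Mul(3, Pow(Add(-1, Mul(Pow(2, Rational(1, 2)), Pow(Add(2, 8), Rational(1, 2)))), Rational(1, 2))))), 125), 146) = Mul(Add(Mul(0, Add(-21, Mul(3, Pow(Add(-1, Mul(Pow(2, Rational(1, 2)), Pow(10, Rational(1, 2)))), Rational(1, 2))))), 125), 146) = Mul(Add(Mul(0, Add(-21, Mul(3, Pow(Add(-1, Mul(2, Pow(5, Rational(1, 2)))), Rational(1, 2))))), 125), 146) = Mul(Add(0, 125), 146) = Mul(125, 146) = 18250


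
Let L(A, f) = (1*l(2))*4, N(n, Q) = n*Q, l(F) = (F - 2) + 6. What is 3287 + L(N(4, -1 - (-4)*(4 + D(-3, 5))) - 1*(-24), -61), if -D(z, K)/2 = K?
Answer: 3311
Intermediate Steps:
D(z, K) = -2*K
l(F) = 4 + F (l(F) = (-2 + F) + 6 = 4 + F)
N(n, Q) = Q*n
L(A, f) = 24 (L(A, f) = (1*(4 + 2))*4 = (1*6)*4 = 6*4 = 24)
3287 + L(N(4, -1 - (-4)*(4 + D(-3, 5))) - 1*(-24), -61) = 3287 + 24 = 3311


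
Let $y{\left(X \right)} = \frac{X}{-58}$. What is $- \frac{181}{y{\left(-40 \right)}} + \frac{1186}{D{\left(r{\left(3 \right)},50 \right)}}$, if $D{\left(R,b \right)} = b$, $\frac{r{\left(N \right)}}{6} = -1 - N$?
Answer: $- \frac{23873}{100} \approx -238.73$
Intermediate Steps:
$y{\left(X \right)} = - \frac{X}{58}$ ($y{\left(X \right)} = X \left(- \frac{1}{58}\right) = - \frac{X}{58}$)
$r{\left(N \right)} = -6 - 6 N$ ($r{\left(N \right)} = 6 \left(-1 - N\right) = -6 - 6 N$)
$- \frac{181}{y{\left(-40 \right)}} + \frac{1186}{D{\left(r{\left(3 \right)},50 \right)}} = - \frac{181}{\left(- \frac{1}{58}\right) \left(-40\right)} + \frac{1186}{50} = - \frac{181}{\frac{20}{29}} + 1186 \cdot \frac{1}{50} = \left(-181\right) \frac{29}{20} + \frac{593}{25} = - \frac{5249}{20} + \frac{593}{25} = - \frac{23873}{100}$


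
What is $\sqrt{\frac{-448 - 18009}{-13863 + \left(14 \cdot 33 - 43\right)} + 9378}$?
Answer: $\frac{\sqrt{423809627329}}{6722} \approx 96.847$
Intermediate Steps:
$\sqrt{\frac{-448 - 18009}{-13863 + \left(14 \cdot 33 - 43\right)} + 9378} = \sqrt{- \frac{18457}{-13863 + \left(462 - 43\right)} + 9378} = \sqrt{- \frac{18457}{-13863 + 419} + 9378} = \sqrt{- \frac{18457}{-13444} + 9378} = \sqrt{\left(-18457\right) \left(- \frac{1}{13444}\right) + 9378} = \sqrt{\frac{18457}{13444} + 9378} = \sqrt{\frac{126096289}{13444}} = \frac{\sqrt{423809627329}}{6722}$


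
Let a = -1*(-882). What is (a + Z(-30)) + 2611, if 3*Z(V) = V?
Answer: 3483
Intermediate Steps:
Z(V) = V/3
a = 882
(a + Z(-30)) + 2611 = (882 + (1/3)*(-30)) + 2611 = (882 - 10) + 2611 = 872 + 2611 = 3483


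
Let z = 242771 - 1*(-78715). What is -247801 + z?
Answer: 73685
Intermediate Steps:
z = 321486 (z = 242771 + 78715 = 321486)
-247801 + z = -247801 + 321486 = 73685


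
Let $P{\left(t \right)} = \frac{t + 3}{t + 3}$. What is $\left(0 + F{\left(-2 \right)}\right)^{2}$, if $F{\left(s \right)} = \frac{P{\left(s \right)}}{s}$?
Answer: $\frac{1}{4} \approx 0.25$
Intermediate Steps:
$P{\left(t \right)} = 1$ ($P{\left(t \right)} = \frac{3 + t}{3 + t} = 1$)
$F{\left(s \right)} = \frac{1}{s}$ ($F{\left(s \right)} = 1 \frac{1}{s} = \frac{1}{s}$)
$\left(0 + F{\left(-2 \right)}\right)^{2} = \left(0 + \frac{1}{-2}\right)^{2} = \left(0 - \frac{1}{2}\right)^{2} = \left(- \frac{1}{2}\right)^{2} = \frac{1}{4}$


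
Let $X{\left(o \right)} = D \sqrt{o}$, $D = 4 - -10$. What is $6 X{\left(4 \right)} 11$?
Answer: $1848$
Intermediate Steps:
$D = 14$ ($D = 4 + 10 = 14$)
$X{\left(o \right)} = 14 \sqrt{o}$
$6 X{\left(4 \right)} 11 = 6 \cdot 14 \sqrt{4} \cdot 11 = 6 \cdot 14 \cdot 2 \cdot 11 = 6 \cdot 28 \cdot 11 = 168 \cdot 11 = 1848$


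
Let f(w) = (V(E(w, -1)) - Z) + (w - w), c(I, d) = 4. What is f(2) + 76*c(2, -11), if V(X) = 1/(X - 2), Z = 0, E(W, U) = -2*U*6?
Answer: 3041/10 ≈ 304.10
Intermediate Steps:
E(W, U) = -12*U
V(X) = 1/(-2 + X)
f(w) = ⅒ (f(w) = (1/(-2 - 12*(-1)) - 1*0) + (w - w) = (1/(-2 + 12) + 0) + 0 = (1/10 + 0) + 0 = (⅒ + 0) + 0 = ⅒ + 0 = ⅒)
f(2) + 76*c(2, -11) = ⅒ + 76*4 = ⅒ + 304 = 3041/10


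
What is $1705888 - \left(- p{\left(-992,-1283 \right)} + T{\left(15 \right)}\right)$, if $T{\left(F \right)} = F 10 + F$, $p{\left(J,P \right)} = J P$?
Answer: $2978459$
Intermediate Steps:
$T{\left(F \right)} = 11 F$ ($T{\left(F \right)} = 10 F + F = 11 F$)
$1705888 - \left(- p{\left(-992,-1283 \right)} + T{\left(15 \right)}\right) = 1705888 - \left(-1272736 + 11 \cdot 15\right) = 1705888 + \left(1272736 - 165\right) = 1705888 + 1272571 = 2978459$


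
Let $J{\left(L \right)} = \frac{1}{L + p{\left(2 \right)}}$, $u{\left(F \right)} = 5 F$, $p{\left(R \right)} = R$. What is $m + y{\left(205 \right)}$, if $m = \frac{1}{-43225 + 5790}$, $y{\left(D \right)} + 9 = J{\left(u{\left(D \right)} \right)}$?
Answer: $- \frac{345975297}{38445745} \approx -8.9991$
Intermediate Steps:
$J{\left(L \right)} = \frac{1}{2 + L}$ ($J{\left(L \right)} = \frac{1}{L + 2} = \frac{1}{2 + L}$)
$y{\left(D \right)} = -9 + \frac{1}{2 + 5 D}$
$m = - \frac{1}{37435}$ ($m = \frac{1}{-37435} = - \frac{1}{37435} \approx -2.6713 \cdot 10^{-5}$)
$m + y{\left(205 \right)} = - \frac{1}{37435} + \frac{-17 - 9225}{2 + 5 \cdot 205} = - \frac{1}{37435} + \frac{-17 - 9225}{2 + 1025} = - \frac{1}{37435} + \frac{1}{1027} \left(-9242\right) = - \frac{1}{37435} - \frac{9242}{1027} = - \frac{345975297}{38445745}$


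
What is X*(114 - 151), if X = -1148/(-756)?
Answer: -1517/27 ≈ -56.185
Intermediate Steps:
X = 41/27 (X = -1148*(-1/756) = 41/27 ≈ 1.5185)
X*(114 - 151) = 41*(114 - 151)/27 = (41/27)*(-37) = -1517/27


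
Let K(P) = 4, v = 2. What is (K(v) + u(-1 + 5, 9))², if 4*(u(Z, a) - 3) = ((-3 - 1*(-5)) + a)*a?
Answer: 16129/16 ≈ 1008.1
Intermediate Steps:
u(Z, a) = 3 + a*(2 + a)/4 (u(Z, a) = 3 + (((-3 - 1*(-5)) + a)*a)/4 = 3 + (((-3 + 5) + a)*a)/4 = 3 + ((2 + a)*a)/4 = 3 + (a*(2 + a))/4 = 3 + a*(2 + a)/4)
(K(v) + u(-1 + 5, 9))² = (4 + (3 + (½)*9 + (¼)*9²))² = (4 + (3 + 9/2 + (¼)*81))² = (4 + (3 + 9/2 + 81/4))² = (4 + 111/4)² = (127/4)² = 16129/16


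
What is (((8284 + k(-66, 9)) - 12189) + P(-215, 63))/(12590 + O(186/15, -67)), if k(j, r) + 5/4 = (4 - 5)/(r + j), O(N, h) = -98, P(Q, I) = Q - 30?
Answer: -946481/2848176 ≈ -0.33231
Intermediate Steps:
P(Q, I) = -30 + Q
k(j, r) = -5/4 - 1/(j + r) (k(j, r) = -5/4 + (4 - 5)/(r + j) = -5/4 - 1/(j + r))
(((8284 + k(-66, 9)) - 12189) + P(-215, 63))/(12590 + O(186/15, -67)) = (((8284 + (-4 - 5*(-66) - 5*9)/(4*(-66 + 9))) - 12189) + (-30 - 215))/(12590 - 98) = (((8284 + (1/4)*(-4 + 330 - 45)/(-57)) - 12189) - 245)/12492 = (((8284 + (1/4)*(-1/57)*281) - 12189) - 245)*(1/12492) = (((8284 - 281/228) - 12189) - 245)*(1/12492) = ((1888471/228 - 12189) - 245)*(1/12492) = (-890621/228 - 245)*(1/12492) = -946481/228*1/12492 = -946481/2848176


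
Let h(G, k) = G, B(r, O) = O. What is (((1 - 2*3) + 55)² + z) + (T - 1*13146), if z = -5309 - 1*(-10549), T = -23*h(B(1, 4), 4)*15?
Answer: -6786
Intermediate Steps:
T = -1380 (T = -23*4*15 = -92*15 = -1380)
z = 5240 (z = -5309 + 10549 = 5240)
(((1 - 2*3) + 55)² + z) + (T - 1*13146) = (((1 - 2*3) + 55)² + 5240) + (-1380 - 1*13146) = (((1 - 6) + 55)² + 5240) + (-1380 - 13146) = ((-5 + 55)² + 5240) - 14526 = (50² + 5240) - 14526 = (2500 + 5240) - 14526 = 7740 - 14526 = -6786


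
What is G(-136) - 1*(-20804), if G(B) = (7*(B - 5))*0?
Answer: 20804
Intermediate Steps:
G(B) = 0 (G(B) = (7*(-5 + B))*0 = (-35 + 7*B)*0 = 0)
G(-136) - 1*(-20804) = 0 - 1*(-20804) = 0 + 20804 = 20804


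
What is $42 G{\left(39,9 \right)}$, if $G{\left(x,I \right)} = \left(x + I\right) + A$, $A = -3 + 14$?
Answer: $2478$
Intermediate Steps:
$A = 11$
$G{\left(x,I \right)} = 11 + I + x$ ($G{\left(x,I \right)} = \left(x + I\right) + 11 = \left(I + x\right) + 11 = 11 + I + x$)
$42 G{\left(39,9 \right)} = 42 \left(11 + 9 + 39\right) = 42 \cdot 59 = 2478$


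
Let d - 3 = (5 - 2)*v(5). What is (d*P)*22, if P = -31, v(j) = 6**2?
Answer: -75702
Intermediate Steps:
v(j) = 36
d = 111 (d = 3 + (5 - 2)*36 = 3 + 3*36 = 3 + 108 = 111)
(d*P)*22 = (111*(-31))*22 = -3441*22 = -75702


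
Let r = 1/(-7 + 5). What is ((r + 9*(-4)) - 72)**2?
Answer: 47089/4 ≈ 11772.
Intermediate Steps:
r = -1/2 (r = 1/(-2) = -1/2 ≈ -0.50000)
((r + 9*(-4)) - 72)**2 = ((-1/2 + 9*(-4)) - 72)**2 = ((-1/2 - 36) - 72)**2 = (-73/2 - 72)**2 = (-217/2)**2 = 47089/4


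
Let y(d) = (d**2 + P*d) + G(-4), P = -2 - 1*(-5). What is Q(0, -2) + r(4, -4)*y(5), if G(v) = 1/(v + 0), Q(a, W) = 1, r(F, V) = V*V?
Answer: 637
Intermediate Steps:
r(F, V) = V**2
P = 3 (P = -2 + 5 = 3)
G(v) = 1/v
y(d) = -1/4 + d**2 + 3*d (y(d) = (d**2 + 3*d) + 1/(-4) = (d**2 + 3*d) - 1/4 = -1/4 + d**2 + 3*d)
Q(0, -2) + r(4, -4)*y(5) = 1 + (-4)**2*(-1/4 + 5**2 + 3*5) = 1 + 16*(-1/4 + 25 + 15) = 1 + 16*(159/4) = 1 + 636 = 637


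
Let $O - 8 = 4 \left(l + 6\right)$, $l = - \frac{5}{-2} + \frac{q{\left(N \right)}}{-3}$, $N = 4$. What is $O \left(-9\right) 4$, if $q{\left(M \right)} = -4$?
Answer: $-1704$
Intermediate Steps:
$l = \frac{23}{6}$ ($l = - \frac{5}{-2} - \frac{4}{-3} = \left(-5\right) \left(- \frac{1}{2}\right) - - \frac{4}{3} = \frac{5}{2} + \frac{4}{3} = \frac{23}{6} \approx 3.8333$)
$O = \frac{142}{3}$ ($O = 8 + 4 \left(\frac{23}{6} + 6\right) = 8 + 4 \cdot \frac{59}{6} = 8 + \frac{118}{3} = \frac{142}{3} \approx 47.333$)
$O \left(-9\right) 4 = \frac{142}{3} \left(-9\right) 4 = \left(-426\right) 4 = -1704$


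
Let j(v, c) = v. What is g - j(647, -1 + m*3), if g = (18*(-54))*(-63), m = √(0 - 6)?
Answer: 60589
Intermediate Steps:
m = I*√6 (m = √(-6) = I*√6 ≈ 2.4495*I)
g = 61236 (g = -972*(-63) = 61236)
g - j(647, -1 + m*3) = 61236 - 1*647 = 61236 - 647 = 60589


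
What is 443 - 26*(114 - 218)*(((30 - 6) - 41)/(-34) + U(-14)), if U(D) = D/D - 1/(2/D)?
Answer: 23427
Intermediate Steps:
U(D) = 1 - D/2
443 - 26*(114 - 218)*(((30 - 6) - 41)/(-34) + U(-14)) = 443 - 26*(114 - 218)*(((30 - 6) - 41)/(-34) + (1 - 1/2*(-14))) = 443 - (-2704)*((24 - 41)*(-1/34) + (1 + 7)) = 443 - (-2704)*(-17*(-1/34) + 8) = 443 - (-2704)*(1/2 + 8) = 443 - (-2704)*17/2 = 443 - 26*(-884) = 443 + 22984 = 23427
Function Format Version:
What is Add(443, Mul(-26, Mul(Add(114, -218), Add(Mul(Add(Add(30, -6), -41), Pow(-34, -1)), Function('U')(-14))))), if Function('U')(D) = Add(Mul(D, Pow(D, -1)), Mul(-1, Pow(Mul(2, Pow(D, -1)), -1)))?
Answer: 23427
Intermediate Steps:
Function('U')(D) = Add(1, Mul(Rational(-1, 2), D)) (Function('U')(D) = Add(1, Mul(-1, Mul(Rational(1, 2), D))) = Add(1, Mul(Rational(-1, 2), D)))
Add(443, Mul(-26, Mul(Add(114, -218), Add(Mul(Add(Add(30, -6), -41), Pow(-34, -1)), Function('U')(-14))))) = Add(443, Mul(-26, Mul(Add(114, -218), Add(Mul(Add(Add(30, -6), -41), Pow(-34, -1)), Add(1, Mul(Rational(-1, 2), -14)))))) = Add(443, Mul(-26, Mul(-104, Add(Mul(Add(24, -41), Rational(-1, 34)), Add(1, 7))))) = Add(443, Mul(-26, Mul(-104, Add(Mul(-17, Rational(-1, 34)), 8)))) = Add(443, Mul(-26, Mul(-104, Add(Rational(1, 2), 8)))) = Add(443, Mul(-26, Mul(-104, Rational(17, 2)))) = Add(443, Mul(-26, -884)) = Add(443, 22984) = 23427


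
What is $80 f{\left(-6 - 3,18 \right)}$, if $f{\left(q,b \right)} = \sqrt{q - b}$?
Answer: $240 i \sqrt{3} \approx 415.69 i$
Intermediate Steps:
$80 f{\left(-6 - 3,18 \right)} = 80 \sqrt{\left(-6 - 3\right) - 18} = 80 \sqrt{-9 - 18} = 80 \sqrt{-27} = 80 \cdot 3 i \sqrt{3} = 240 i \sqrt{3}$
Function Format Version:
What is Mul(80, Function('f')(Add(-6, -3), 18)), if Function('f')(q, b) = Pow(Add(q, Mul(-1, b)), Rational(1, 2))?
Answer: Mul(240, I, Pow(3, Rational(1, 2))) ≈ Mul(415.69, I)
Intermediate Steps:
Mul(80, Function('f')(Add(-6, -3), 18)) = Mul(80, Pow(Add(Add(-6, -3), Mul(-1, 18)), Rational(1, 2))) = Mul(80, Pow(Add(-9, -18), Rational(1, 2))) = Mul(80, Pow(-27, Rational(1, 2))) = Mul(80, Mul(3, I, Pow(3, Rational(1, 2)))) = Mul(240, I, Pow(3, Rational(1, 2)))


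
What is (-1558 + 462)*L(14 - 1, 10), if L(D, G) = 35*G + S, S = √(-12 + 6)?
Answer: -383600 - 1096*I*√6 ≈ -3.836e+5 - 2684.6*I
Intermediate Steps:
S = I*√6 (S = √(-6) = I*√6 ≈ 2.4495*I)
L(D, G) = 35*G + I*√6
(-1558 + 462)*L(14 - 1, 10) = (-1558 + 462)*(35*10 + I*√6) = -1096*(350 + I*√6) = -383600 - 1096*I*√6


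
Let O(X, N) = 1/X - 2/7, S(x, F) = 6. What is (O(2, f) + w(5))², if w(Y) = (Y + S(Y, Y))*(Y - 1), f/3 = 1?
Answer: 383161/196 ≈ 1954.9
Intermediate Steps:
f = 3 (f = 3*1 = 3)
O(X, N) = -2/7 + 1/X (O(X, N) = 1/X - 2*⅐ = 1/X - 2/7 = -2/7 + 1/X)
w(Y) = (-1 + Y)*(6 + Y) (w(Y) = (Y + 6)*(Y - 1) = (6 + Y)*(-1 + Y) = (-1 + Y)*(6 + Y))
(O(2, f) + w(5))² = ((-2/7 + 1/2) + (-6 + 5² + 5*5))² = ((-2/7 + ½) + (-6 + 25 + 25))² = (3/14 + 44)² = (619/14)² = 383161/196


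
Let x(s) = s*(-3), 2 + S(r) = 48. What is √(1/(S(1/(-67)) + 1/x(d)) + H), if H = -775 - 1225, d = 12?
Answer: 2*I*√1369497605/1655 ≈ 44.721*I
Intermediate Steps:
S(r) = 46 (S(r) = -2 + 48 = 46)
x(s) = -3*s
H = -2000
√(1/(S(1/(-67)) + 1/x(d)) + H) = √(1/(46 + 1/(-3*12)) - 2000) = √(1/(46 + 1/(-36)) - 2000) = √(1/(46 - 1/36) - 2000) = √(1/(1655/36) - 2000) = √(36/1655 - 2000) = √(-3309964/1655) = 2*I*√1369497605/1655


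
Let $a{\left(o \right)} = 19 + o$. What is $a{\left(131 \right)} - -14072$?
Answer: $14222$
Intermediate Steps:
$a{\left(131 \right)} - -14072 = \left(19 + 131\right) - -14072 = 150 + 14072 = 14222$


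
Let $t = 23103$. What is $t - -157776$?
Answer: $180879$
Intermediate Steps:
$t - -157776 = 23103 - -157776 = 23103 + 157776 = 180879$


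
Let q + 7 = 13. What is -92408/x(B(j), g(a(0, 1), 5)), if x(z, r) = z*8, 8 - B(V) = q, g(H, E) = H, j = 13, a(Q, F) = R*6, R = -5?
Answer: -11551/2 ≈ -5775.5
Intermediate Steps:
q = 6 (q = -7 + 13 = 6)
a(Q, F) = -30 (a(Q, F) = -5*6 = -30)
B(V) = 2 (B(V) = 8 - 1*6 = 8 - 6 = 2)
x(z, r) = 8*z
-92408/x(B(j), g(a(0, 1), 5)) = -92408/(8*2) = -92408/16 = -92408*1/16 = -11551/2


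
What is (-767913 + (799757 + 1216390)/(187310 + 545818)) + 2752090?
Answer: 484885910601/244376 ≈ 1.9842e+6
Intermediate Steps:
(-767913 + (799757 + 1216390)/(187310 + 545818)) + 2752090 = (-767913 + 2016147/733128) + 2752090 = (-767913 + 2016147*(1/733128)) + 2752090 = (-767913 + 672049/244376) + 2752090 = -187658835239/244376 + 2752090 = 484885910601/244376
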